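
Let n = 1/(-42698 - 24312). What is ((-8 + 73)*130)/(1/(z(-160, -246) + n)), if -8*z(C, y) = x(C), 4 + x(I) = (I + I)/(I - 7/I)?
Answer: 362170271840/171498693 ≈ 2111.8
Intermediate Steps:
x(I) = -4 + 2*I/(I - 7/I) (x(I) = -4 + (I + I)/(I - 7/I) = -4 + (2*I)/(I - 7/I) = -4 + 2*I/(I - 7/I))
z(C, y) = -(14 - C²)/(4*(-7 + C²))
n = -1/67010 (n = 1/(-67010) = -1/67010 ≈ -1.4923e-5)
((-8 + 73)*130)/(1/(z(-160, -246) + n)) = ((-8 + 73)*130)/(1/((-14 + (-160)²)/(4*(-7 + (-160)²)) - 1/67010)) = (65*130)/(1/((-14 + 25600)/(4*(-7 + 25600)) - 1/67010)) = 8450/(1/((¼)*25586/25593 - 1/67010)) = 8450/(1/((¼)*(1/25593)*25586 - 1/67010)) = 8450/(1/(12793/51186 - 1/67010)) = 8450/(1/(214301936/857493465)) = 8450/(857493465/214301936) = 8450*(214301936/857493465) = 362170271840/171498693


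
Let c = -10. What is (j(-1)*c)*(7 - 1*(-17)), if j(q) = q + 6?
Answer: -1200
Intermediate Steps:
j(q) = 6 + q
(j(-1)*c)*(7 - 1*(-17)) = ((6 - 1)*(-10))*(7 - 1*(-17)) = (5*(-10))*(7 + 17) = -50*24 = -1200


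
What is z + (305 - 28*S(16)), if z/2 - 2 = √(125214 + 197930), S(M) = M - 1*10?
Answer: 141 + 4*√80786 ≈ 1277.9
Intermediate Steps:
S(M) = -10 + M (S(M) = M - 10 = -10 + M)
z = 4 + 4*√80786 (z = 4 + 2*√(125214 + 197930) = 4 + 2*√323144 = 4 + 2*(2*√80786) = 4 + 4*√80786 ≈ 1140.9)
z + (305 - 28*S(16)) = (4 + 4*√80786) + (305 - 28*(-10 + 16)) = (4 + 4*√80786) + (305 - 28*6) = (4 + 4*√80786) + (305 - 168) = (4 + 4*√80786) + 137 = 141 + 4*√80786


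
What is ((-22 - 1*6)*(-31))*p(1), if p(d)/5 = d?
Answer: 4340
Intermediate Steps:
p(d) = 5*d
((-22 - 1*6)*(-31))*p(1) = ((-22 - 1*6)*(-31))*(5*1) = ((-22 - 6)*(-31))*5 = -28*(-31)*5 = 868*5 = 4340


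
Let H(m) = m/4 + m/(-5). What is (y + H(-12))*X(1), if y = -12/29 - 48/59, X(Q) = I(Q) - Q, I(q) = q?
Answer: 0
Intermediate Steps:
H(m) = m/20 (H(m) = m*(¼) + m*(-⅕) = m/4 - m/5 = m/20)
X(Q) = 0 (X(Q) = Q - Q = 0)
y = -2100/1711 (y = -12*1/29 - 48*1/59 = -12/29 - 48/59 = -2100/1711 ≈ -1.2274)
(y + H(-12))*X(1) = (-2100/1711 + (1/20)*(-12))*0 = (-2100/1711 - ⅗)*0 = -15633/8555*0 = 0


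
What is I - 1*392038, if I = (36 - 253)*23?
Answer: -397029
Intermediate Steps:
I = -4991 (I = -217*23 = -4991)
I - 1*392038 = -4991 - 1*392038 = -4991 - 392038 = -397029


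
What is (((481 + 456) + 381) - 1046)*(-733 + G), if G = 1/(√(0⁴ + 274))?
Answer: -199376 + 136*√274/137 ≈ -1.9936e+5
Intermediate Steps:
G = √274/274 (G = 1/(√(0 + 274)) = 1/(√274) = √274/274 ≈ 0.060412)
(((481 + 456) + 381) - 1046)*(-733 + G) = (((481 + 456) + 381) - 1046)*(-733 + √274/274) = ((937 + 381) - 1046)*(-733 + √274/274) = (1318 - 1046)*(-733 + √274/274) = 272*(-733 + √274/274) = -199376 + 136*√274/137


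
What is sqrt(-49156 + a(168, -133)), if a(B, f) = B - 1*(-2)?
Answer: I*sqrt(48986) ≈ 221.33*I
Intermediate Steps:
a(B, f) = 2 + B (a(B, f) = B + 2 = 2 + B)
sqrt(-49156 + a(168, -133)) = sqrt(-49156 + (2 + 168)) = sqrt(-49156 + 170) = sqrt(-48986) = I*sqrt(48986)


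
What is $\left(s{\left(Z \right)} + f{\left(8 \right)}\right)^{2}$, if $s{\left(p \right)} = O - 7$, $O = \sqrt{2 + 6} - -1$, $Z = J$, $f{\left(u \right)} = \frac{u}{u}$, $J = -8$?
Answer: $33 - 20 \sqrt{2} \approx 4.7157$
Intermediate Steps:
$f{\left(u \right)} = 1$
$Z = -8$
$O = 1 + 2 \sqrt{2}$ ($O = \sqrt{8} + 1 = 2 \sqrt{2} + 1 = 1 + 2 \sqrt{2} \approx 3.8284$)
$s{\left(p \right)} = -6 + 2 \sqrt{2}$ ($s{\left(p \right)} = \left(1 + 2 \sqrt{2}\right) - 7 = -6 + 2 \sqrt{2}$)
$\left(s{\left(Z \right)} + f{\left(8 \right)}\right)^{2} = \left(\left(-6 + 2 \sqrt{2}\right) + 1\right)^{2} = \left(-5 + 2 \sqrt{2}\right)^{2}$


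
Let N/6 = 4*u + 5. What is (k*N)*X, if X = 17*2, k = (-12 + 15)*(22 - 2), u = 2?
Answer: 159120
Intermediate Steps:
k = 60 (k = 3*20 = 60)
N = 78 (N = 6*(4*2 + 5) = 6*(8 + 5) = 6*13 = 78)
X = 34
(k*N)*X = (60*78)*34 = 4680*34 = 159120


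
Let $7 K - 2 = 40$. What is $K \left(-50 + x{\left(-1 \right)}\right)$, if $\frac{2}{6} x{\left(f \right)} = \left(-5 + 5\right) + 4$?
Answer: $-228$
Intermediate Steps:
$K = 6$ ($K = \frac{2}{7} + \frac{1}{7} \cdot 40 = \frac{2}{7} + \frac{40}{7} = 6$)
$x{\left(f \right)} = 12$ ($x{\left(f \right)} = 3 \left(\left(-5 + 5\right) + 4\right) = 3 \left(0 + 4\right) = 3 \cdot 4 = 12$)
$K \left(-50 + x{\left(-1 \right)}\right) = 6 \left(-50 + 12\right) = 6 \left(-38\right) = -228$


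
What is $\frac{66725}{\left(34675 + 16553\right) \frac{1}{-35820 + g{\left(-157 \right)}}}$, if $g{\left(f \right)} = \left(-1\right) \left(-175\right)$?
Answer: $- \frac{2378412625}{51228} \approx -46428.0$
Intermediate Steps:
$g{\left(f \right)} = 175$
$\frac{66725}{\left(34675 + 16553\right) \frac{1}{-35820 + g{\left(-157 \right)}}} = \frac{66725}{\left(34675 + 16553\right) \frac{1}{-35820 + 175}} = \frac{66725}{51228 \frac{1}{-35645}} = \frac{66725}{51228 \left(- \frac{1}{35645}\right)} = \frac{66725}{- \frac{51228}{35645}} = 66725 \left(- \frac{35645}{51228}\right) = - \frac{2378412625}{51228}$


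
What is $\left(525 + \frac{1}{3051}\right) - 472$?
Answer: $\frac{161704}{3051} \approx 53.0$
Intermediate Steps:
$\left(525 + \frac{1}{3051}\right) - 472 = \frac{1601776}{3051} - 472 = \frac{161704}{3051}$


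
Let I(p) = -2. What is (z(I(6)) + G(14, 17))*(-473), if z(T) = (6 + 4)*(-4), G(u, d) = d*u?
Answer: -93654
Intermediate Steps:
z(T) = -40 (z(T) = 10*(-4) = -40)
(z(I(6)) + G(14, 17))*(-473) = (-40 + 17*14)*(-473) = (-40 + 238)*(-473) = 198*(-473) = -93654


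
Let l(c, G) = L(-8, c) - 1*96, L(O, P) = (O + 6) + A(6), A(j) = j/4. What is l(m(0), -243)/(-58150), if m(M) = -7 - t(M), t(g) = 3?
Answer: 193/116300 ≈ 0.0016595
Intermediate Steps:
A(j) = j/4 (A(j) = j*(¼) = j/4)
L(O, P) = 15/2 + O (L(O, P) = (O + 6) + (¼)*6 = (6 + O) + 3/2 = 15/2 + O)
m(M) = -10 (m(M) = -7 - 1*3 = -7 - 3 = -10)
l(c, G) = -193/2 (l(c, G) = (15/2 - 8) - 1*96 = -½ - 96 = -193/2)
l(m(0), -243)/(-58150) = -193/2/(-58150) = -193/2*(-1/58150) = 193/116300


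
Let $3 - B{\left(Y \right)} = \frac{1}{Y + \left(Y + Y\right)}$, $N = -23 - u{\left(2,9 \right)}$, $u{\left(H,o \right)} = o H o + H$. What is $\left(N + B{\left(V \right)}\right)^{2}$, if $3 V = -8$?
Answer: $\frac{2163841}{64} \approx 33810.0$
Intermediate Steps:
$u{\left(H,o \right)} = H + H o^{2}$ ($u{\left(H,o \right)} = H o o + H = H o^{2} + H = H + H o^{2}$)
$V = - \frac{8}{3}$ ($V = \frac{1}{3} \left(-8\right) = - \frac{8}{3} \approx -2.6667$)
$N = -187$ ($N = -23 - 2 \left(1 + 9^{2}\right) = -23 - 2 \left(1 + 81\right) = -23 - 2 \cdot 82 = -23 - 164 = -187$)
$B{\left(Y \right)} = 3 - \frac{1}{3 Y}$ ($B{\left(Y \right)} = 3 - \frac{1}{Y + \left(Y + Y\right)} = 3 - \frac{1}{Y + 2 Y} = 3 - \frac{1}{3 Y}$)
$\left(N + B{\left(V \right)}\right)^{2} = \left(-187 + \left(3 - \frac{1}{3 \left(- \frac{8}{3}\right)}\right)\right)^{2} = \left(-187 + \left(3 - - \frac{1}{8}\right)\right)^{2} = \left(-187 + \left(3 + \frac{1}{8}\right)\right)^{2} = \left(-187 + \frac{25}{8}\right)^{2} = \left(- \frac{1471}{8}\right)^{2} = \frac{2163841}{64}$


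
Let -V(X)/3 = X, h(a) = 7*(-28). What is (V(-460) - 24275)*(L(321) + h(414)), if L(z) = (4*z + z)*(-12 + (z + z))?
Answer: -23145791830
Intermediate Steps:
h(a) = -196
V(X) = -3*X
L(z) = 5*z*(-12 + 2*z) (L(z) = (5*z)*(-12 + 2*z) = 5*z*(-12 + 2*z))
(V(-460) - 24275)*(L(321) + h(414)) = (-3*(-460) - 24275)*(10*321*(-6 + 321) - 196) = (1380 - 24275)*(10*321*315 - 196) = -22895*(1011150 - 196) = -22895*1010954 = -23145791830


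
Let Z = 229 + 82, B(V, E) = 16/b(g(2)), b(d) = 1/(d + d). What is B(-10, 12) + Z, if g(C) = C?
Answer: 375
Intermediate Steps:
b(d) = 1/(2*d)
B(V, E) = 64 (B(V, E) = 16/(((1/2)/2)) = 16/(((1/2)*(1/2))) = 16/(1/4) = 16*4 = 64)
Z = 311
B(-10, 12) + Z = 64 + 311 = 375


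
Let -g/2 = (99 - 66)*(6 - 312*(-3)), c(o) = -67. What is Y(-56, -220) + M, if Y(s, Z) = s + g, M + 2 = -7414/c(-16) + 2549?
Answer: -3991213/67 ≈ -59570.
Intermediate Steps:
g = -62172 (g = -2*(99 - 66)*(6 - 312*(-3)) = -66*(6 - 52*(-18)) = -66*(6 + 936) = -66*942 = -2*31086 = -62172)
M = 178063/67 (M = -2 + (-7414/(-67) + 2549) = -2 + (-7414*(-1/67) + 2549) = -2 + (7414/67 + 2549) = -2 + 178197/67 = 178063/67 ≈ 2657.7)
Y(s, Z) = -62172 + s (Y(s, Z) = s - 62172 = -62172 + s)
Y(-56, -220) + M = (-62172 - 56) + 178063/67 = -62228 + 178063/67 = -3991213/67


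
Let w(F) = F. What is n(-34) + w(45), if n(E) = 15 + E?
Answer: 26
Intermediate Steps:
n(-34) + w(45) = (15 - 34) + 45 = -19 + 45 = 26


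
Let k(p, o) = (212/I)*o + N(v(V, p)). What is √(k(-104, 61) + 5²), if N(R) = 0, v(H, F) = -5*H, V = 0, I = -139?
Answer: 7*I*√26827/139 ≈ 8.2484*I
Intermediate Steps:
k(p, o) = -212*o/139 (k(p, o) = (212/(-139))*o + 0 = (212*(-1/139))*o + 0 = -212*o/139 + 0 = -212*o/139)
√(k(-104, 61) + 5²) = √(-212/139*61 + 5²) = √(-12932/139 + 25) = √(-9457/139) = 7*I*√26827/139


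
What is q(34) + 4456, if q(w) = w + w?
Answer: 4524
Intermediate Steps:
q(w) = 2*w
q(34) + 4456 = 2*34 + 4456 = 68 + 4456 = 4524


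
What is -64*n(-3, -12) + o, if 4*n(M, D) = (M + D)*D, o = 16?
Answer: -2864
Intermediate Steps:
n(M, D) = D*(D + M)/4 (n(M, D) = ((M + D)*D)/4 = ((D + M)*D)/4 = (D*(D + M))/4 = D*(D + M)/4)
-64*n(-3, -12) + o = -16*(-12)*(-12 - 3) + 16 = -16*(-12)*(-15) + 16 = -64*45 + 16 = -2880 + 16 = -2864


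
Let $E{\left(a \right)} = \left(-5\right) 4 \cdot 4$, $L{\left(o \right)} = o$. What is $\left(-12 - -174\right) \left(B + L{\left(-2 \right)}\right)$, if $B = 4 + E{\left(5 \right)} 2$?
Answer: $-25596$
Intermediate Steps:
$E{\left(a \right)} = -80$ ($E{\left(a \right)} = \left(-20\right) 4 = -80$)
$B = -156$ ($B = 4 - 160 = -156$)
$\left(-12 - -174\right) \left(B + L{\left(-2 \right)}\right) = \left(-12 - -174\right) \left(-156 - 2\right) = \left(-12 + 174\right) \left(-158\right) = 162 \left(-158\right) = -25596$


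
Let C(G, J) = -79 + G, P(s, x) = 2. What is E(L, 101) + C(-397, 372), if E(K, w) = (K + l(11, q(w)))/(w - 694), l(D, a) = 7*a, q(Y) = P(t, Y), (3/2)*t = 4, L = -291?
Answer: -281991/593 ≈ -475.53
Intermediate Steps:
t = 8/3 (t = (⅔)*4 = 8/3 ≈ 2.6667)
q(Y) = 2
E(K, w) = (14 + K)/(-694 + w) (E(K, w) = (K + 7*2)/(w - 694) = (K + 14)/(-694 + w) = (14 + K)/(-694 + w))
E(L, 101) + C(-397, 372) = (14 - 291)/(-694 + 101) + (-79 - 397) = -277/(-593) - 476 = -1/593*(-277) - 476 = 277/593 - 476 = -281991/593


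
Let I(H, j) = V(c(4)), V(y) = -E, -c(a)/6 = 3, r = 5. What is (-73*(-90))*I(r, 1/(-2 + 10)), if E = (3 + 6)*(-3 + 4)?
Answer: -59130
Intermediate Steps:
c(a) = -18 (c(a) = -6*3 = -18)
E = 9 (E = 9*1 = 9)
V(y) = -9 (V(y) = -1*9 = -9)
I(H, j) = -9
(-73*(-90))*I(r, 1/(-2 + 10)) = -73*(-90)*(-9) = 6570*(-9) = -59130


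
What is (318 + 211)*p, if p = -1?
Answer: -529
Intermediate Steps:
(318 + 211)*p = (318 + 211)*(-1) = 529*(-1) = -529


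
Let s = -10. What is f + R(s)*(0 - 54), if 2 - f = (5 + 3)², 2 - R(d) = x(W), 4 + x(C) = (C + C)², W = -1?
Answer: -170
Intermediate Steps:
x(C) = -4 + 4*C² (x(C) = -4 + (C + C)² = -4 + (2*C)² = -4 + 4*C²)
R(d) = 2 (R(d) = 2 - (-4 + 4*(-1)²) = 2 - (-4 + 4*1) = 2 - (-4 + 4) = 2 - 1*0 = 2 + 0 = 2)
f = -62 (f = 2 - (5 + 3)² = 2 - 1*8² = 2 - 1*64 = 2 - 64 = -62)
f + R(s)*(0 - 54) = -62 + 2*(0 - 54) = -62 + 2*(-54) = -62 - 108 = -170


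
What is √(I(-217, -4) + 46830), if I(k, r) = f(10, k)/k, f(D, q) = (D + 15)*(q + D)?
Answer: √2206300845/217 ≈ 216.46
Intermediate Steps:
f(D, q) = (15 + D)*(D + q)
I(k, r) = (250 + 25*k)/k (I(k, r) = (10² + 15*10 + 15*k + 10*k)/k = (100 + 150 + 15*k + 10*k)/k = (250 + 25*k)/k)
√(I(-217, -4) + 46830) = √((25 + 250/(-217)) + 46830) = √((25 + 250*(-1/217)) + 46830) = √((25 - 250/217) + 46830) = √(5175/217 + 46830) = √(10167285/217) = √2206300845/217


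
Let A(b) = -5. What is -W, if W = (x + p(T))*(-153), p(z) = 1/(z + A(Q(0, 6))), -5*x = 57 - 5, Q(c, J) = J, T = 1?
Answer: -32589/20 ≈ -1629.4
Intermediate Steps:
x = -52/5 (x = -(57 - 5)/5 = -⅕*52 = -52/5 ≈ -10.400)
p(z) = 1/(-5 + z) (p(z) = 1/(z - 5) = 1/(-5 + z))
W = 32589/20 (W = (-52/5 + 1/(-5 + 1))*(-153) = (-52/5 + 1/(-4))*(-153) = (-52/5 - ¼)*(-153) = -213/20*(-153) = 32589/20 ≈ 1629.4)
-W = -1*32589/20 = -32589/20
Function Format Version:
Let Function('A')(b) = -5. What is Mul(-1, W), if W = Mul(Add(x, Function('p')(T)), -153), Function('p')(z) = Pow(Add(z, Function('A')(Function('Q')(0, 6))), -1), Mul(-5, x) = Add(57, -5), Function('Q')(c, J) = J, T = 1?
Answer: Rational(-32589, 20) ≈ -1629.4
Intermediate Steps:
x = Rational(-52, 5) (x = Mul(Rational(-1, 5), Add(57, -5)) = Mul(Rational(-1, 5), 52) = Rational(-52, 5) ≈ -10.400)
Function('p')(z) = Pow(Add(-5, z), -1) (Function('p')(z) = Pow(Add(z, -5), -1) = Pow(Add(-5, z), -1))
W = Rational(32589, 20) (W = Mul(Add(Rational(-52, 5), Pow(Add(-5, 1), -1)), -153) = Mul(Add(Rational(-52, 5), Pow(-4, -1)), -153) = Mul(Add(Rational(-52, 5), Rational(-1, 4)), -153) = Mul(Rational(-213, 20), -153) = Rational(32589, 20) ≈ 1629.4)
Mul(-1, W) = Mul(-1, Rational(32589, 20)) = Rational(-32589, 20)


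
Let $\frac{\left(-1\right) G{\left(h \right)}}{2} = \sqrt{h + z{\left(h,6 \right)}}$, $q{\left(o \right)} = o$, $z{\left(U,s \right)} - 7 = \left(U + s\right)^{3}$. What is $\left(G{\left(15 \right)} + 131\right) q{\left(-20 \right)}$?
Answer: $-2620 + 40 \sqrt{9283} \approx 1233.9$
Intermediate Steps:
$z{\left(U,s \right)} = 7 + \left(U + s\right)^{3}$
$G{\left(h \right)} = - 2 \sqrt{7 + h + \left(6 + h\right)^{3}}$ ($G{\left(h \right)} = - 2 \sqrt{h + \left(7 + \left(h + 6\right)^{3}\right)} = - 2 \sqrt{h + \left(7 + \left(6 + h\right)^{3}\right)} = - 2 \sqrt{7 + h + \left(6 + h\right)^{3}}$)
$\left(G{\left(15 \right)} + 131\right) q{\left(-20 \right)} = \left(- 2 \sqrt{7 + 15 + \left(6 + 15\right)^{3}} + 131\right) \left(-20\right) = \left(- 2 \sqrt{7 + 15 + 21^{3}} + 131\right) \left(-20\right) = \left(- 2 \sqrt{7 + 15 + 9261} + 131\right) \left(-20\right) = \left(- 2 \sqrt{9283} + 131\right) \left(-20\right) = \left(131 - 2 \sqrt{9283}\right) \left(-20\right) = -2620 + 40 \sqrt{9283}$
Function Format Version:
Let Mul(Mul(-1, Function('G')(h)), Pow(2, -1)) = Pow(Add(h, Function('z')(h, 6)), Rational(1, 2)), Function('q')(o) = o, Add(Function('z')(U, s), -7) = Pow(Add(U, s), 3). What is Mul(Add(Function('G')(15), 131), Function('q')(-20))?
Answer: Add(-2620, Mul(40, Pow(9283, Rational(1, 2)))) ≈ 1233.9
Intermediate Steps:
Function('z')(U, s) = Add(7, Pow(Add(U, s), 3))
Function('G')(h) = Mul(-2, Pow(Add(7, h, Pow(Add(6, h), 3)), Rational(1, 2))) (Function('G')(h) = Mul(-2, Pow(Add(h, Add(7, Pow(Add(h, 6), 3))), Rational(1, 2))) = Mul(-2, Pow(Add(h, Add(7, Pow(Add(6, h), 3))), Rational(1, 2))) = Mul(-2, Pow(Add(7, h, Pow(Add(6, h), 3)), Rational(1, 2))))
Mul(Add(Function('G')(15), 131), Function('q')(-20)) = Mul(Add(Mul(-2, Pow(Add(7, 15, Pow(Add(6, 15), 3)), Rational(1, 2))), 131), -20) = Mul(Add(Mul(-2, Pow(Add(7, 15, Pow(21, 3)), Rational(1, 2))), 131), -20) = Mul(Add(Mul(-2, Pow(Add(7, 15, 9261), Rational(1, 2))), 131), -20) = Mul(Add(Mul(-2, Pow(9283, Rational(1, 2))), 131), -20) = Mul(Add(131, Mul(-2, Pow(9283, Rational(1, 2)))), -20) = Add(-2620, Mul(40, Pow(9283, Rational(1, 2))))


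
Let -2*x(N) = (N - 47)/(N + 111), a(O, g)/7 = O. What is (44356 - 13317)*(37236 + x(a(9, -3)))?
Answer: 100551709592/87 ≈ 1.1558e+9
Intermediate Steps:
a(O, g) = 7*O
x(N) = -(-47 + N)/(2*(111 + N)) (x(N) = -(N - 47)/(2*(N + 111)) = -(-47 + N)/(2*(111 + N)))
(44356 - 13317)*(37236 + x(a(9, -3))) = (44356 - 13317)*(37236 + (47 - 7*9)/(2*(111 + 7*9))) = 31039*(37236 + (47 - 1*63)/(2*(111 + 63))) = 31039*(37236 + (1/2)*(47 - 63)/174) = 31039*(37236 + (1/2)*(1/174)*(-16)) = 31039*(37236 - 4/87) = 31039*(3239528/87) = 100551709592/87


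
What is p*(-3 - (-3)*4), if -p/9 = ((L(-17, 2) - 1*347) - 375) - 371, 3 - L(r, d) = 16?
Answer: 89586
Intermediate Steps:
L(r, d) = -13 (L(r, d) = 3 - 1*16 = 3 - 16 = -13)
p = 9954 (p = -9*(((-13 - 1*347) - 375) - 371) = -9*(((-13 - 347) - 375) - 371) = -9*((-360 - 375) - 371) = -9*(-735 - 371) = -9*(-1106) = 9954)
p*(-3 - (-3)*4) = 9954*(-3 - (-3)*4) = 9954*(-3 - 1*(-12)) = 9954*(-3 + 12) = 9954*9 = 89586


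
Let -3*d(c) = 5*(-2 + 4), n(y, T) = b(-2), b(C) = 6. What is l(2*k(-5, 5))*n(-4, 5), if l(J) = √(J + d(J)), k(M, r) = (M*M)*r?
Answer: 4*√555 ≈ 94.234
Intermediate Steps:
n(y, T) = 6
k(M, r) = r*M² (k(M, r) = M²*r = r*M²)
d(c) = -10/3 (d(c) = -5*(-2 + 4)/3 = -5*2/3 = -⅓*10 = -10/3)
l(J) = √(-10/3 + J) (l(J) = √(J - 10/3) = √(-10/3 + J))
l(2*k(-5, 5))*n(-4, 5) = (√(-30 + 9*(2*(5*(-5)²)))/3)*6 = (√(-30 + 9*(2*(5*25)))/3)*6 = (√(-30 + 9*(2*125))/3)*6 = (√(-30 + 9*250)/3)*6 = (√(-30 + 2250)/3)*6 = (√2220/3)*6 = ((2*√555)/3)*6 = (2*√555/3)*6 = 4*√555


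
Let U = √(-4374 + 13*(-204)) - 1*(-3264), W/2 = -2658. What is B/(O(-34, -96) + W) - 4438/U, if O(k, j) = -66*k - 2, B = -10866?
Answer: 5942547707/2730921619 + 2219*I*√7026/5330361 ≈ 2.176 + 0.034894*I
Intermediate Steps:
W = -5316 (W = 2*(-2658) = -5316)
O(k, j) = -2 - 66*k
U = 3264 + I*√7026 (U = √(-4374 - 2652) + 3264 = √(-7026) + 3264 = I*√7026 + 3264 = 3264 + I*√7026 ≈ 3264.0 + 83.821*I)
B/(O(-34, -96) + W) - 4438/U = -10866/((-2 - 66*(-34)) - 5316) - 4438/(3264 + I*√7026) = -10866/((-2 + 2244) - 5316) - 4438/(3264 + I*√7026) = -10866/(2242 - 5316) - 4438/(3264 + I*√7026) = -10866/(-3074) - 4438/(3264 + I*√7026) = -10866*(-1/3074) - 4438/(3264 + I*√7026) = 5433/1537 - 4438/(3264 + I*√7026)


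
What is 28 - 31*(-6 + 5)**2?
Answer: -3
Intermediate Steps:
28 - 31*(-6 + 5)**2 = 28 - 31*(-1)**2 = 28 - 31*1 = 28 - 31 = -3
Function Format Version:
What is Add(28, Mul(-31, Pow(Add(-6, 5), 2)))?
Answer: -3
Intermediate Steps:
Add(28, Mul(-31, Pow(Add(-6, 5), 2))) = Add(28, Mul(-31, Pow(-1, 2))) = Add(28, Mul(-31, 1)) = Add(28, -31) = -3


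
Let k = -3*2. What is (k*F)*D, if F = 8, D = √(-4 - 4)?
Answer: -96*I*√2 ≈ -135.76*I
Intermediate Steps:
D = 2*I*√2 (D = √(-8) = 2*I*√2 ≈ 2.8284*I)
k = -6
(k*F)*D = (-6*8)*(2*I*√2) = -96*I*√2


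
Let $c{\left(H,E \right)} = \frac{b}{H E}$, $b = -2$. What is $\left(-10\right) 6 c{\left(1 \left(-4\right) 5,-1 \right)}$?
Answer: $6$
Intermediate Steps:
$c{\left(H,E \right)} = - \frac{2}{E H}$ ($c{\left(H,E \right)} = - \frac{2}{H E} = - \frac{2}{E H}$)
$\left(-10\right) 6 c{\left(1 \left(-4\right) 5,-1 \right)} = \left(-10\right) 6 \left(- \frac{2}{\left(-1\right) 1 \left(-4\right) 5}\right) = - 60 \left(\left(-2\right) \left(-1\right) \frac{1}{\left(-4\right) 5}\right) = - 60 \left(\left(-2\right) \left(-1\right) \frac{1}{-20}\right) = - 60 \left(\left(-2\right) \left(-1\right) \left(- \frac{1}{20}\right)\right) = \left(-60\right) \left(- \frac{1}{10}\right) = 6$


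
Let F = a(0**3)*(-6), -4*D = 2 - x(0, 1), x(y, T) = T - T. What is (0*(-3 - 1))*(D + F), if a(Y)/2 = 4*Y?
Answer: 0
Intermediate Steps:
x(y, T) = 0
a(Y) = 8*Y (a(Y) = 2*(4*Y) = 8*Y)
D = -1/2 (D = -(2 - 1*0)/4 = -(2 + 0)/4 = -1/4*2 = -1/2 ≈ -0.50000)
F = 0 (F = (8*0**3)*(-6) = (8*0)*(-6) = 0*(-6) = 0)
(0*(-3 - 1))*(D + F) = (0*(-3 - 1))*(-1/2 + 0) = (0*(-4))*(-1/2) = 0*(-1/2) = 0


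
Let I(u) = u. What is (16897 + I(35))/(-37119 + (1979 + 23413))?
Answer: -5644/3909 ≈ -1.4438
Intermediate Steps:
(16897 + I(35))/(-37119 + (1979 + 23413)) = (16897 + 35)/(-37119 + (1979 + 23413)) = 16932/(-37119 + 25392) = 16932/(-11727) = 16932*(-1/11727) = -5644/3909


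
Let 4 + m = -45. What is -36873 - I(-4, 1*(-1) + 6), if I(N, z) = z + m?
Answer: -36829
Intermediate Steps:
m = -49 (m = -4 - 45 = -49)
I(N, z) = -49 + z (I(N, z) = z - 49 = -49 + z)
-36873 - I(-4, 1*(-1) + 6) = -36873 - (-49 + (1*(-1) + 6)) = -36873 - (-49 + (-1 + 6)) = -36873 - (-49 + 5) = -36873 - 1*(-44) = -36873 + 44 = -36829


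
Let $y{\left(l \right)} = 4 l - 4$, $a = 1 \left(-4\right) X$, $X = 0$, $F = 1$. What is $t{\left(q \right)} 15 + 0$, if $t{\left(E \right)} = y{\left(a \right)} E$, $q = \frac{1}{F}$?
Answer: $-60$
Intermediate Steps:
$q = 1$ ($q = 1^{-1} = 1$)
$a = 0$ ($a = 1 \left(-4\right) 0 = \left(-4\right) 0 = 0$)
$y{\left(l \right)} = -4 + 4 l$
$t{\left(E \right)} = - 4 E$ ($t{\left(E \right)} = \left(-4 + 4 \cdot 0\right) E = \left(-4 + 0\right) E = - 4 E$)
$t{\left(q \right)} 15 + 0 = \left(-4\right) 1 \cdot 15 + 0 = \left(-4\right) 15 + 0 = -60 + 0 = -60$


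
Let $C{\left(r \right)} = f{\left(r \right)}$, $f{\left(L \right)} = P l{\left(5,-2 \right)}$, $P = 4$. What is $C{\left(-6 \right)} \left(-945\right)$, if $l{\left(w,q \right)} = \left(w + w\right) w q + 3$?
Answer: $366660$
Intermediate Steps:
$l{\left(w,q \right)} = 3 + 2 q w^{2}$ ($l{\left(w,q \right)} = 2 w w q + 3 = 2 w^{2} q + 3 = 2 q w^{2} + 3 = 3 + 2 q w^{2}$)
$f{\left(L \right)} = -388$ ($f{\left(L \right)} = 4 \left(3 + 2 \left(-2\right) 5^{2}\right) = 4 \left(3 + 2 \left(-2\right) 25\right) = 4 \left(3 - 100\right) = 4 \left(-97\right) = -388$)
$C{\left(r \right)} = -388$
$C{\left(-6 \right)} \left(-945\right) = \left(-388\right) \left(-945\right) = 366660$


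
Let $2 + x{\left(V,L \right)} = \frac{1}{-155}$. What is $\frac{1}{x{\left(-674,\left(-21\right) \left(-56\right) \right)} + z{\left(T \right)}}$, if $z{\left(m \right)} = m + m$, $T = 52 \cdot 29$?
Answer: $\frac{155}{467169} \approx 0.00033179$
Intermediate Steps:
$x{\left(V,L \right)} = - \frac{311}{155}$ ($x{\left(V,L \right)} = -2 + \frac{1}{-155} = -2 - \frac{1}{155} = - \frac{311}{155}$)
$T = 1508$
$z{\left(m \right)} = 2 m$
$\frac{1}{x{\left(-674,\left(-21\right) \left(-56\right) \right)} + z{\left(T \right)}} = \frac{1}{- \frac{311}{155} + 2 \cdot 1508} = \frac{1}{- \frac{311}{155} + 3016} = \frac{1}{\frac{467169}{155}} = \frac{155}{467169}$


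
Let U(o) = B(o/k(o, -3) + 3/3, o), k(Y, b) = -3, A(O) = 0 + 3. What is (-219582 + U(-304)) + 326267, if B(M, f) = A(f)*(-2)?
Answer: 106679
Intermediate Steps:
A(O) = 3
B(M, f) = -6 (B(M, f) = 3*(-2) = -6)
U(o) = -6
(-219582 + U(-304)) + 326267 = (-219582 - 6) + 326267 = -219588 + 326267 = 106679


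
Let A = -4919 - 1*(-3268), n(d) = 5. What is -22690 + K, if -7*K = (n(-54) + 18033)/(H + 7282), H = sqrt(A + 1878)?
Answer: -8422456935226/371191079 + 18038*sqrt(227)/371191079 ≈ -22690.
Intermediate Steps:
A = -1651 (A = -4919 + 3268 = -1651)
H = sqrt(227) (H = sqrt(-1651 + 1878) = sqrt(227) ≈ 15.067)
K = -18038/(7*(7282 + sqrt(227))) (K = -(5 + 18033)/(7*(sqrt(227) + 7282)) = -18038/(7*(7282 + sqrt(227))) ≈ -0.35314)
-22690 + K = -22690 + (-131352716/371191079 + 18038*sqrt(227)/371191079) = -8422456935226/371191079 + 18038*sqrt(227)/371191079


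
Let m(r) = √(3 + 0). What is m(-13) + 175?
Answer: 175 + √3 ≈ 176.73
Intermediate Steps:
m(r) = √3
m(-13) + 175 = √3 + 175 = 175 + √3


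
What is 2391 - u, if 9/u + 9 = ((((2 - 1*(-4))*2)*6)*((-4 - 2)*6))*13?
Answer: 8954296/3745 ≈ 2391.0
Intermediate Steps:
u = -1/3745 (u = 9/(-9 + ((((2 - 1*(-4))*2)*6)*((-4 - 2)*6))*13) = 9/(-9 + ((((2 + 4)*2)*6)*(-6*6))*13) = 9/(-9 + (((6*2)*6)*(-36))*13) = 9/(-9 + ((12*6)*(-36))*13) = 9/(-9 + (72*(-36))*13) = 9/(-9 - 2592*13) = 9/(-9 - 33696) = 9/(-33705) = 9*(-1/33705) = -1/3745 ≈ -0.00026702)
2391 - u = 2391 - 1*(-1/3745) = 2391 + 1/3745 = 8954296/3745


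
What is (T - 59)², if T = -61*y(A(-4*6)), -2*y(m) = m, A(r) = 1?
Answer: 3249/4 ≈ 812.25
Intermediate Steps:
y(m) = -m/2
T = 61/2 (T = -(-61)/2 = -61*(-½) = 61/2 ≈ 30.500)
(T - 59)² = (61/2 - 59)² = (-57/2)² = 3249/4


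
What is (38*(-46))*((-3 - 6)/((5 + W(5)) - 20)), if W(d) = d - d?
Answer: -5244/5 ≈ -1048.8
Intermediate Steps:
W(d) = 0
(38*(-46))*((-3 - 6)/((5 + W(5)) - 20)) = (38*(-46))*((-3 - 6)/((5 + 0) - 20)) = -(-15732)/(5 - 20) = -(-15732)/(-15) = -(-15732)*(-1)/15 = -1748*3/5 = -5244/5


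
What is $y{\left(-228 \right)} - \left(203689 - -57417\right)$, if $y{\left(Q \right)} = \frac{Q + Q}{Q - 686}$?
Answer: $- \frac{119325214}{457} \approx -2.6111 \cdot 10^{5}$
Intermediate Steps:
$y{\left(Q \right)} = \frac{2 Q}{-686 + Q}$
$y{\left(-228 \right)} - \left(203689 - -57417\right) = 2 \left(-228\right) \frac{1}{-686 - 228} - \left(203689 - -57417\right) = 2 \left(-228\right) \frac{1}{-914} - \left(203689 + 57417\right) = 2 \left(-228\right) \left(- \frac{1}{914}\right) - 261106 = \frac{228}{457} - 261106 = - \frac{119325214}{457}$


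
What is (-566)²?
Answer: 320356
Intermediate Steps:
(-566)² = 320356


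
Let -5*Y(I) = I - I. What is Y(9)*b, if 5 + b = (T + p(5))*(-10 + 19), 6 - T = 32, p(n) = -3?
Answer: 0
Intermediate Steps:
Y(I) = 0 (Y(I) = -(I - I)/5 = -1/5*0 = 0)
T = -26 (T = 6 - 1*32 = 6 - 32 = -26)
b = -266 (b = -5 + (-26 - 3)*(-10 + 19) = -5 - 29*9 = -5 - 261 = -266)
Y(9)*b = 0*(-266) = 0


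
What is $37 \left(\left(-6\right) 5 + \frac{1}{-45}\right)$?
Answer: $- \frac{49987}{45} \approx -1110.8$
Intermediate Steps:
$37 \left(\left(-6\right) 5 + \frac{1}{-45}\right) = 37 \left(-30 - \frac{1}{45}\right) = 37 \left(- \frac{1351}{45}\right) = - \frac{49987}{45}$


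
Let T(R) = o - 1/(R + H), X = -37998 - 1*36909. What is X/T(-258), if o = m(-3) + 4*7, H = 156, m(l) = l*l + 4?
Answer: -7640514/4183 ≈ -1826.6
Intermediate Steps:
m(l) = 4 + l² (m(l) = l² + 4 = 4 + l²)
X = -74907 (X = -37998 - 36909 = -74907)
o = 41 (o = (4 + (-3)²) + 4*7 = (4 + 9) + 28 = 13 + 28 = 41)
T(R) = 41 - 1/(156 + R) (T(R) = 41 - 1/(R + 156) = 41 - 1/(156 + R))
X/T(-258) = -74907*(156 - 258)/(6395 + 41*(-258)) = -74907*(-102/(6395 - 10578)) = -74907/((-1/102*(-4183))) = -74907/4183/102 = -74907*102/4183 = -7640514/4183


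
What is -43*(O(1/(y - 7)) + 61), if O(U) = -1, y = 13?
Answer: -2580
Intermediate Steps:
-43*(O(1/(y - 7)) + 61) = -43*(-1 + 61) = -43*60 = -2580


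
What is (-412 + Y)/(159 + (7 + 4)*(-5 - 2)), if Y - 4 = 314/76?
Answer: -15347/3116 ≈ -4.9252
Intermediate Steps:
Y = 309/38 (Y = 4 + 314/76 = 4 + 314*(1/76) = 4 + 157/38 = 309/38 ≈ 8.1316)
(-412 + Y)/(159 + (7 + 4)*(-5 - 2)) = (-412 + 309/38)/(159 + (7 + 4)*(-5 - 2)) = -15347/(38*(159 + 11*(-7))) = -15347/(38*(159 - 77)) = -15347/38/82 = -15347/38*1/82 = -15347/3116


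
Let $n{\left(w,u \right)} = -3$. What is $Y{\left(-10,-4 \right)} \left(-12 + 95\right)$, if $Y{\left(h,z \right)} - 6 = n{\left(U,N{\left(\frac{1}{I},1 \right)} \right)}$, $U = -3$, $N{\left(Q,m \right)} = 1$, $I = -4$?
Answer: $249$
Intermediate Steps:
$Y{\left(h,z \right)} = 3$ ($Y{\left(h,z \right)} = 6 - 3 = 3$)
$Y{\left(-10,-4 \right)} \left(-12 + 95\right) = 3 \left(-12 + 95\right) = 3 \cdot 83 = 249$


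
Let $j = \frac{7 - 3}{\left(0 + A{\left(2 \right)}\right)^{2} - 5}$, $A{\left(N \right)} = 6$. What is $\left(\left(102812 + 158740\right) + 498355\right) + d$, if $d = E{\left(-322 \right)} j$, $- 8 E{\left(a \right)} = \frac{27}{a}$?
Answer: $\frac{15170783375}{19964} \approx 7.5991 \cdot 10^{5}$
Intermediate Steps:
$E{\left(a \right)} = - \frac{27}{8 a}$ ($E{\left(a \right)} = - \frac{27 \frac{1}{a}}{8} = - \frac{27}{8 a}$)
$j = \frac{4}{31}$ ($j = \frac{7 - 3}{\left(0 + 6\right)^{2} - 5} = \frac{4}{6^{2} - 5} = \frac{4}{36 - 5} = \frac{4}{31} \approx 0.12903$)
$d = \frac{27}{19964}$ ($d = - \frac{27}{8 \left(-322\right)} \frac{4}{31} = \left(- \frac{27}{8}\right) \left(- \frac{1}{322}\right) \frac{4}{31} = \frac{27}{2576} \cdot \frac{4}{31} = \frac{27}{19964} \approx 0.0013524$)
$\left(\left(102812 + 158740\right) + 498355\right) + d = \left(\left(102812 + 158740\right) + 498355\right) + \frac{27}{19964} = \left(261552 + 498355\right) + \frac{27}{19964} = 759907 + \frac{27}{19964} = \frac{15170783375}{19964}$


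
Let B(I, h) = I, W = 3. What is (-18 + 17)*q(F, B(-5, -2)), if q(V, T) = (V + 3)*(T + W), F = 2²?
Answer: 14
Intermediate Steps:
F = 4
q(V, T) = (3 + T)*(3 + V) (q(V, T) = (V + 3)*(T + 3) = (3 + V)*(3 + T) = (3 + T)*(3 + V))
(-18 + 17)*q(F, B(-5, -2)) = (-18 + 17)*(9 + 3*(-5) + 3*4 - 5*4) = -(9 - 15 + 12 - 20) = -1*(-14) = 14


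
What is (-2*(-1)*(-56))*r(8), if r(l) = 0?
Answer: 0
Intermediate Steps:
(-2*(-1)*(-56))*r(8) = (-2*(-1)*(-56))*0 = (2*(-56))*0 = -112*0 = 0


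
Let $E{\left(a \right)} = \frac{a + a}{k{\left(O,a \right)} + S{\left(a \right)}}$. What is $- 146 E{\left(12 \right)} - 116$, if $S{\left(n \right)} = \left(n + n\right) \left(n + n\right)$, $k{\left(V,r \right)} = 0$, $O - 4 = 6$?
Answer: $- \frac{1465}{12} \approx -122.08$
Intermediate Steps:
$O = 10$ ($O = 4 + 6 = 10$)
$S{\left(n \right)} = 4 n^{2}$ ($S{\left(n \right)} = 2 n 2 n = 4 n^{2}$)
$E{\left(a \right)} = \frac{1}{2 a}$ ($E{\left(a \right)} = \frac{a + a}{0 + 4 a^{2}} = \frac{2 a}{4 a^{2}} = 2 a \frac{1}{4 a^{2}} = \frac{1}{2 a}$)
$- 146 E{\left(12 \right)} - 116 = - 146 \frac{1}{2 \cdot 12} - 116 = - 146 \cdot \frac{1}{2} \cdot \frac{1}{12} - 116 = \left(-146\right) \frac{1}{24} - 116 = - \frac{73}{12} - 116 = - \frac{1465}{12}$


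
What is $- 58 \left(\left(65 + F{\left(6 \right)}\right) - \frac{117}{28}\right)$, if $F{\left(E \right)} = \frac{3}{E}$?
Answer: $- \frac{49793}{14} \approx -3556.6$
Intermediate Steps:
$- 58 \left(\left(65 + F{\left(6 \right)}\right) - \frac{117}{28}\right) = - 58 \left(\left(65 + \frac{3}{6}\right) - \frac{117}{28}\right) = - 58 \left(\left(65 + 3 \cdot \frac{1}{6}\right) - \frac{117}{28}\right) = - 58 \left(\left(65 + \frac{1}{2}\right) - \frac{117}{28}\right) = - 58 \left(\frac{131}{2} - \frac{117}{28}\right) = \left(-58\right) \frac{1717}{28} = - \frac{49793}{14}$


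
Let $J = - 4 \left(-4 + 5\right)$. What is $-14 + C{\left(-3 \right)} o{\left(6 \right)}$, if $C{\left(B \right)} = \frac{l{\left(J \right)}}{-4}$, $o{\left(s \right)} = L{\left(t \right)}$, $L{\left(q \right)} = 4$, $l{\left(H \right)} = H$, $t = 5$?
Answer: $-10$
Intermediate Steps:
$J = -4$ ($J = \left(-4\right) 1 = -4$)
$o{\left(s \right)} = 4$
$C{\left(B \right)} = 1$ ($C{\left(B \right)} = - \frac{4}{-4} = \left(-4\right) \left(- \frac{1}{4}\right) = 1$)
$-14 + C{\left(-3 \right)} o{\left(6 \right)} = -14 + 1 \cdot 4 = -14 + 4 = -10$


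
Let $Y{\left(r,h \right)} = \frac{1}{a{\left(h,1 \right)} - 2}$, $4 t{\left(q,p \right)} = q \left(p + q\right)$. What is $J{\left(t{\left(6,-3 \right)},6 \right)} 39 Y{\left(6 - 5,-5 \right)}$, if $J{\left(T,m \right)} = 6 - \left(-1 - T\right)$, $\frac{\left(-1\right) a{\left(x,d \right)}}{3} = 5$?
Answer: $- \frac{897}{34} \approx -26.382$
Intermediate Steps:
$t{\left(q,p \right)} = \frac{q \left(p + q\right)}{4}$
$a{\left(x,d \right)} = -15$ ($a{\left(x,d \right)} = \left(-3\right) 5 = -15$)
$J{\left(T,m \right)} = 7 + T$ ($J{\left(T,m \right)} = 6 + \left(1 + T\right) = 7 + T$)
$Y{\left(r,h \right)} = - \frac{1}{17}$ ($Y{\left(r,h \right)} = \frac{1}{-15 - 2} = \frac{1}{-17} = - \frac{1}{17}$)
$J{\left(t{\left(6,-3 \right)},6 \right)} 39 Y{\left(6 - 5,-5 \right)} = \left(7 + \frac{1}{4} \cdot 6 \left(-3 + 6\right)\right) 39 \left(- \frac{1}{17}\right) = \left(7 + \frac{1}{4} \cdot 6 \cdot 3\right) 39 \left(- \frac{1}{17}\right) = \left(7 + \frac{9}{2}\right) 39 \left(- \frac{1}{17}\right) = \frac{23}{2} \cdot 39 \left(- \frac{1}{17}\right) = \frac{897}{2} \left(- \frac{1}{17}\right) = - \frac{897}{34}$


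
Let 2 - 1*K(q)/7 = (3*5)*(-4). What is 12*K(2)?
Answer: 5208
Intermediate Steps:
K(q) = 434 (K(q) = 14 - 7*3*5*(-4) = 14 - 105*(-4) = 14 - 7*(-60) = 14 + 420 = 434)
12*K(2) = 12*434 = 5208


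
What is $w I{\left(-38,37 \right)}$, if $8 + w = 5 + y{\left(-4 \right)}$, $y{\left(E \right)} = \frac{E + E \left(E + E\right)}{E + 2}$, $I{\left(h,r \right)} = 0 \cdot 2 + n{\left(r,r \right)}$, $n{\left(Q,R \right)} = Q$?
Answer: $-629$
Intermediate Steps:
$I{\left(h,r \right)} = r$ ($I{\left(h,r \right)} = 0 \cdot 2 + r = 0 + r = r$)
$y{\left(E \right)} = \frac{E + 2 E^{2}}{2 + E}$ ($y{\left(E \right)} = \frac{E + E 2 E}{2 + E} = \frac{E + 2 E^{2}}{2 + E}$)
$w = -17$ ($w = -8 + \left(5 - \frac{4 \left(1 + 2 \left(-4\right)\right)}{2 - 4}\right) = -8 + \left(5 - \frac{4 \left(1 - 8\right)}{-2}\right) = -8 + \left(5 - \left(-2\right) \left(-7\right)\right) = -8 + \left(5 - 14\right) = -8 - 9 = -17$)
$w I{\left(-38,37 \right)} = \left(-17\right) 37 = -629$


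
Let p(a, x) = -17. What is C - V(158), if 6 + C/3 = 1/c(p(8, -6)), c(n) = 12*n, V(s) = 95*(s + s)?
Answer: -2042585/68 ≈ -30038.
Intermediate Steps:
V(s) = 190*s (V(s) = 95*(2*s) = 190*s)
C = -1225/68 (C = -18 + 3/((12*(-17))) = -18 + 3/(-204) = -18 + 3*(-1/204) = -18 - 1/68 = -1225/68 ≈ -18.015)
C - V(158) = -1225/68 - 190*158 = -1225/68 - 1*30020 = -1225/68 - 30020 = -2042585/68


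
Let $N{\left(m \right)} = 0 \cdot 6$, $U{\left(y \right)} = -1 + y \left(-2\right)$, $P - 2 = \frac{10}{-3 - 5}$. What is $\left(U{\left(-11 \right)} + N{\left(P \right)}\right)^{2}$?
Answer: $441$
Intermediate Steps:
$P = \frac{3}{4}$ ($P = 2 + \frac{10}{-3 - 5} = 2 + \frac{10}{-8} = 2 + 10 \left(- \frac{1}{8}\right) = 2 - \frac{5}{4} = \frac{3}{4} \approx 0.75$)
$U{\left(y \right)} = -1 - 2 y$
$N{\left(m \right)} = 0$
$\left(U{\left(-11 \right)} + N{\left(P \right)}\right)^{2} = \left(\left(-1 - -22\right) + 0\right)^{2} = \left(\left(-1 + 22\right) + 0\right)^{2} = \left(21 + 0\right)^{2} = 21^{2} = 441$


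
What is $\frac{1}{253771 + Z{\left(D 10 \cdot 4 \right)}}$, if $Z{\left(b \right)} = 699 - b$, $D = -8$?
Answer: $\frac{1}{254790} \approx 3.9248 \cdot 10^{-6}$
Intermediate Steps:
$\frac{1}{253771 + Z{\left(D 10 \cdot 4 \right)}} = \frac{1}{253771 + \left(699 - \left(-8\right) 10 \cdot 4\right)} = \frac{1}{253771 + \left(699 - \left(-80\right) 4\right)} = \frac{1}{253771 + \left(699 - -320\right)} = \frac{1}{253771 + \left(699 + 320\right)} = \frac{1}{253771 + 1019} = \frac{1}{254790}$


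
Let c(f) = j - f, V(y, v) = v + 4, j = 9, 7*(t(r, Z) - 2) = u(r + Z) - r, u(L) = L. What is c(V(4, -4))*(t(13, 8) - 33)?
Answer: -1881/7 ≈ -268.71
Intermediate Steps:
t(r, Z) = 2 + Z/7 (t(r, Z) = 2 + ((r + Z) - r)/7 = 2 + ((Z + r) - r)/7 = 2 + Z/7)
V(y, v) = 4 + v
c(f) = 9 - f
c(V(4, -4))*(t(13, 8) - 33) = (9 - (4 - 4))*((2 + (1/7)*8) - 33) = (9 - 1*0)*((2 + 8/7) - 33) = (9 + 0)*(22/7 - 33) = 9*(-209/7) = -1881/7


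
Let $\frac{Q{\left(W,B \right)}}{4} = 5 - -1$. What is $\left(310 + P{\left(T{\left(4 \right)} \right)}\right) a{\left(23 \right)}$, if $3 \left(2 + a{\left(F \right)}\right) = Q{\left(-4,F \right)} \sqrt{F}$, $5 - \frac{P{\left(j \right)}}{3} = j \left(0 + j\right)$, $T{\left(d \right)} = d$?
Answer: $-554 + 2216 \sqrt{23} \approx 10074.0$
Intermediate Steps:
$Q{\left(W,B \right)} = 24$ ($Q{\left(W,B \right)} = 4 \left(5 - -1\right) = 4 \left(5 + 1\right) = 4 \cdot 6 = 24$)
$P{\left(j \right)} = 15 - 3 j^{2}$ ($P{\left(j \right)} = 15 - 3 j \left(0 + j\right) = 15 - 3 j j = 15 - 3 j^{2}$)
$a{\left(F \right)} = -2 + 8 \sqrt{F}$ ($a{\left(F \right)} = -2 + \frac{24 \sqrt{F}}{3} = -2 + 8 \sqrt{F}$)
$\left(310 + P{\left(T{\left(4 \right)} \right)}\right) a{\left(23 \right)} = \left(310 + \left(15 - 3 \cdot 4^{2}\right)\right) \left(-2 + 8 \sqrt{23}\right) = \left(310 + \left(15 - 48\right)\right) \left(-2 + 8 \sqrt{23}\right) = \left(310 - 33\right) \left(-2 + 8 \sqrt{23}\right) = 277 \left(-2 + 8 \sqrt{23}\right) = -554 + 2216 \sqrt{23}$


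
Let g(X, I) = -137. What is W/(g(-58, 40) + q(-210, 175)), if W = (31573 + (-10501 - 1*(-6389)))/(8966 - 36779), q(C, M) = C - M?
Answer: 27461/14518386 ≈ 0.0018915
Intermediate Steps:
W = -27461/27813 (W = (31573 + (-10501 + 6389))/(-27813) = (31573 - 4112)*(-1/27813) = 27461*(-1/27813) = -27461/27813 ≈ -0.98734)
W/(g(-58, 40) + q(-210, 175)) = -27461/(27813*(-137 + (-210 - 1*175))) = -27461/(27813*(-137 + (-210 - 175))) = -27461/(27813*(-137 - 385)) = -27461/27813/(-522) = -27461/27813*(-1/522) = 27461/14518386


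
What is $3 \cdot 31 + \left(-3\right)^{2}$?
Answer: $102$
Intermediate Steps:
$3 \cdot 31 + \left(-3\right)^{2} = 93 + 9 = 102$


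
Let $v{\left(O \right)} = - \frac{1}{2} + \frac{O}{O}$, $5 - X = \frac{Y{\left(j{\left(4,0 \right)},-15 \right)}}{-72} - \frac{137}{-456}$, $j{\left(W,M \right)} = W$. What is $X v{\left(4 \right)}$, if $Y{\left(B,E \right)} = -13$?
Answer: $\frac{3091}{1368} \approx 2.2595$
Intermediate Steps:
$X = \frac{3091}{684}$ ($X = 5 - \left(- \frac{13}{-72} - \frac{137}{-456}\right) = 5 - \left(\left(-13\right) \left(- \frac{1}{72}\right) - - \frac{137}{456}\right) = 5 - \left(\frac{13}{72} + \frac{137}{456}\right) = 5 - \frac{329}{684} = \frac{3091}{684} \approx 4.519$)
$v{\left(O \right)} = \frac{1}{2}$ ($v{\left(O \right)} = \left(-1\right) \frac{1}{2} + 1 = - \frac{1}{2} + 1 = \frac{1}{2}$)
$X v{\left(4 \right)} = \frac{3091}{684} \cdot \frac{1}{2} = \frac{3091}{1368}$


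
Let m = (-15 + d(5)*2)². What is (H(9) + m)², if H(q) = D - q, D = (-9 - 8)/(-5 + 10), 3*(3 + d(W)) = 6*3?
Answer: 117649/25 ≈ 4706.0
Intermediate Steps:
d(W) = 3 (d(W) = -3 + (6*3)/3 = -3 + (⅓)*18 = -3 + 6 = 3)
D = -17/5 ≈ -3.4000
H(q) = -17/5 - q
m = 81 (m = (-15 + 3*2)² = (-15 + 6)² = (-9)² = 81)
(H(9) + m)² = ((-17/5 - 1*9) + 81)² = ((-17/5 - 9) + 81)² = (-62/5 + 81)² = (343/5)² = 117649/25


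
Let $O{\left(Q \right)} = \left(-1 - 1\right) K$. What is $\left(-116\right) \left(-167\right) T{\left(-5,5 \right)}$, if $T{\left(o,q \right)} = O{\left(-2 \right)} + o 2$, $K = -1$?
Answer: $-154976$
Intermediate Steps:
$O{\left(Q \right)} = 2$ ($O{\left(Q \right)} = \left(-1 - 1\right) \left(-1\right) = \left(-2\right) \left(-1\right) = 2$)
$T{\left(o,q \right)} = 2 + 2 o$ ($T{\left(o,q \right)} = 2 + o 2 = 2 + 2 o$)
$\left(-116\right) \left(-167\right) T{\left(-5,5 \right)} = \left(-116\right) \left(-167\right) \left(2 + 2 \left(-5\right)\right) = 19372 \left(2 - 10\right) = 19372 \left(-8\right) = -154976$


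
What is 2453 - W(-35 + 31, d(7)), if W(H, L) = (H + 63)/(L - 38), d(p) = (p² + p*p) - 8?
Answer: 127497/52 ≈ 2451.9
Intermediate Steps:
d(p) = -8 + 2*p² (d(p) = (p² + p²) - 8 = 2*p² - 8 = -8 + 2*p²)
W(H, L) = (63 + H)/(-38 + L)
2453 - W(-35 + 31, d(7)) = 2453 - (63 + (-35 + 31))/(-38 + (-8 + 2*7²)) = 2453 - (63 - 4)/(-38 + (-8 + 2*49)) = 2453 - 59/(-38 + (-8 + 98)) = 2453 - 59/(-38 + 90) = 2453 - 59/52 = 127497/52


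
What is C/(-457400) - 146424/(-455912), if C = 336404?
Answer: -2699883839/6516692150 ≈ -0.41430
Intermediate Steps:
C/(-457400) - 146424/(-455912) = 336404/(-457400) - 146424/(-455912) = 336404*(-1/457400) - 146424*(-1/455912) = -84101/114350 + 18303/56989 = -2699883839/6516692150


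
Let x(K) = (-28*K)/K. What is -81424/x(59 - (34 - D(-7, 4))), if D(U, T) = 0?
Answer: 2908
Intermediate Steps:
x(K) = -28
-81424/x(59 - (34 - D(-7, 4))) = -81424/(-28) = -81424*(-1/28) = 2908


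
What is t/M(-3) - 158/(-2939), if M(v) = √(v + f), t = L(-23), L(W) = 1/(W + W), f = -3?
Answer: 158/2939 + I*√6/276 ≈ 0.05376 + 0.008875*I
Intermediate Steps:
L(W) = 1/(2*W)
t = -1/46 (t = (½)/(-23) = (½)*(-1/23) = -1/46 ≈ -0.021739)
M(v) = √(-3 + v) (M(v) = √(v - 3) = √(-3 + v))
t/M(-3) - 158/(-2939) = -1/(46*√(-3 - 3)) - 158/(-2939) = -(-I*√6/6)/46 - 158*(-1/2939) = -(-I*√6/6)/46 + 158/2939 = -(-1)*I*√6/276 + 158/2939 = I*√6/276 + 158/2939 = 158/2939 + I*√6/276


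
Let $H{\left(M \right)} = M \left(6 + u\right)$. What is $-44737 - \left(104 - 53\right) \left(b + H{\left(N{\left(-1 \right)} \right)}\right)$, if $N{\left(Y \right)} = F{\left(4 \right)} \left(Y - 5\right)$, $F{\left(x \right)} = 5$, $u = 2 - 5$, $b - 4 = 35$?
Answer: $-42136$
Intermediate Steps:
$b = 39$ ($b = 4 + 35 = 39$)
$u = -3$ ($u = 2 - 5 = -3$)
$N{\left(Y \right)} = -25 + 5 Y$ ($N{\left(Y \right)} = 5 \left(Y - 5\right) = 5 \left(-5 + Y\right) = -25 + 5 Y$)
$H{\left(M \right)} = 3 M$ ($H{\left(M \right)} = M \left(6 - 3\right) = M 3 = 3 M$)
$-44737 - \left(104 - 53\right) \left(b + H{\left(N{\left(-1 \right)} \right)}\right) = -44737 - \left(104 - 53\right) \left(39 + 3 \left(-25 + 5 \left(-1\right)\right)\right) = -44737 - 51 \left(39 + 3 \left(-25 - 5\right)\right) = -44737 - 51 \left(39 + 3 \left(-30\right)\right) = -44737 - 51 \left(39 - 90\right) = -44737 - 51 \left(-51\right) = -44737 - -2601 = -44737 + 2601 = -42136$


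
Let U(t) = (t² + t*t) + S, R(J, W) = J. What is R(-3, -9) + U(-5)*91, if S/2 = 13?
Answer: 6913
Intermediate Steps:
S = 26 (S = 2*13 = 26)
U(t) = 26 + 2*t² (U(t) = (t² + t*t) + 26 = (t² + t²) + 26 = 2*t² + 26 = 26 + 2*t²)
R(-3, -9) + U(-5)*91 = -3 + (26 + 2*(-5)²)*91 = -3 + (26 + 2*25)*91 = -3 + (26 + 50)*91 = -3 + 76*91 = -3 + 6916 = 6913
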